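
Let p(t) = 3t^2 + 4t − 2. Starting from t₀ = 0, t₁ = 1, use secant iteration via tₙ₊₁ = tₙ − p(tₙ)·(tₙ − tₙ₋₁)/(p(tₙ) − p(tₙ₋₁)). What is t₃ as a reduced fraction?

4/11

p(0) = −2, p(1) = 5. t₂ = 1 − 5·(1 − 0)/(5 − (−2)) = 2/7.
p(1) = 5, p(2/7) = −30/49. t₃ = (2/7) − (−30/49)·((2/7) − 1)/((−30/49) − 5) = 4/11.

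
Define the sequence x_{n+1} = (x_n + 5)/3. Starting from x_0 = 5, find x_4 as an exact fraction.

205/81

x_1 = (5 + 5)/3 = 10/3.
x_2 = ((10/3) + 5)/3 = 25/9.
x_3 = ((25/9) + 5)/3 = 70/27.
x_4 = ((70/27) + 5)/3 = 205/81.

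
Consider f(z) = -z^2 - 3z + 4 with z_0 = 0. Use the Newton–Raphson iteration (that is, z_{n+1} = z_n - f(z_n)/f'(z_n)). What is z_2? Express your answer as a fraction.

52/51

f'(z) = -2z - 3.
f(0) = 4, f'(0) = -3, so z_1 = 0 - 4/(-3) = 4/3.
f(4/3) = -16/9, f'(4/3) = -17/3, so z_2 = (4/3) - (-16/9)/(-17/3) = 52/51.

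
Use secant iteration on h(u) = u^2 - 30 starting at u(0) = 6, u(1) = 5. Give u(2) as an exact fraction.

h(6) = 6, h(5) = -5. u(2) = 5 - (-5)·(5 - 6)/((-5) - 6) = 60/11.

60/11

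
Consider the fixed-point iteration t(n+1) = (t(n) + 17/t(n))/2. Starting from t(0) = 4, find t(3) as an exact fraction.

9478657/2298912

t(1) = (4 + 17/4)/2 = 33/8.
t(2) = (33/8 + 17/(33/8))/2 = 2177/528.
t(3) = (2177/528 + 17/(2177/528))/2 = 9478657/2298912.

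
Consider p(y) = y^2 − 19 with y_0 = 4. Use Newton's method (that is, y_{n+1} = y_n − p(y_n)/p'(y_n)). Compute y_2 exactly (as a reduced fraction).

2441/560

p'(y) = 2y.
p(4) = −3, p'(4) = 8, so y_1 = 4 − (−3)/8 = 35/8.
p(35/8) = 9/64, p'(35/8) = 35/4, so y_2 = (35/8) − (9/64)/(35/4) = 2441/560.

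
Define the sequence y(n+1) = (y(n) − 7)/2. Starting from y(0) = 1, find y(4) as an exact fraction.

y(1) = (1 − 7)/2 = −3.
y(2) = ((−3) − 7)/2 = −5.
y(3) = ((−5) − 7)/2 = −6.
y(4) = ((−6) − 7)/2 = −13/2.

−13/2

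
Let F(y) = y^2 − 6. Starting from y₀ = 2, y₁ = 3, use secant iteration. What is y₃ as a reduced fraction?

F(2) = −2, F(3) = 3. y₂ = 3 − 3·(3 − 2)/(3 − (−2)) = 12/5.
F(3) = 3, F(12/5) = −6/25. y₃ = (12/5) − (−6/25)·((12/5) − 3)/((−6/25) − 3) = 22/9.

22/9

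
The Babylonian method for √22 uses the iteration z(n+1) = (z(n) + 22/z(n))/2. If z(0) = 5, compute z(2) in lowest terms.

4409/940

z(1) = (5 + 22/5)/2 = 47/10.
z(2) = (47/10 + 22/(47/10))/2 = 4409/940.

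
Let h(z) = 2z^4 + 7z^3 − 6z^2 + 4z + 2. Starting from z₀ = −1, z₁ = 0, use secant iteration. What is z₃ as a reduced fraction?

h(−1) = −13, h(0) = 2. z₂ = 0 − 2·(0 − (−1))/(2 − (−13)) = −2/15.
h(0) = 2, h(−2/15) = 68042/50625. z₃ = (−2/15) − (68042/50625)·((−2/15) − 0)/((68042/50625) − 2) = −3375/8302.

−3375/8302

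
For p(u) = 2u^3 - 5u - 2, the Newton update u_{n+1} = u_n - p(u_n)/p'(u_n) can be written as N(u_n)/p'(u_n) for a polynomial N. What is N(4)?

p'(u) = 6u^2 - 5.
N(u) = u·p'(u) - p(u) = u·(6u^2 - 5) - (2u^3 - 5u - 2) = 4u^3 + 2.
N(4) = 258.

258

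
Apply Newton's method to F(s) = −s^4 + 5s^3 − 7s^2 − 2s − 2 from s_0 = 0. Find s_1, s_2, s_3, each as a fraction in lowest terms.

F'(s) = −4s^3 + 15s^2 − 14s − 2.
F(0) = −2, F'(0) = −2, so s_1 = 0 − (−2)/(−2) = −1.
F(−1) = −13, F'(−1) = 31, so s_2 = (−1) − (−13)/31 = −18/31.
F(−18/31) = −3963050/923521, F'(−18/31) = 356578/29791, so s_3 = (−18/31) − (−3963050/923521)/(356578/29791) = −1227677/5526959.

s_1 = −1, s_2 = −18/31, s_3 = −1227677/5526959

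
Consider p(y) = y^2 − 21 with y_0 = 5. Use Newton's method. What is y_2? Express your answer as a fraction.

p'(y) = 2y.
p(5) = 4, p'(5) = 10, so y_1 = 5 − 4/10 = 23/5.
p(23/5) = 4/25, p'(23/5) = 46/5, so y_2 = (23/5) − (4/25)/(46/5) = 527/115.

527/115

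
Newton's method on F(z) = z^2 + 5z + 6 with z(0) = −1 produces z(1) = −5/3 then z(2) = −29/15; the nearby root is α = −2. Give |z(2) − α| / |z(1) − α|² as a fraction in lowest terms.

z(1) − α = −5/3 − (−2) = −5/3 + 2 = 1/3, so |z(1) − α| = 1/3.
z(2) − α = −29/15 − (−2) = −29/15 + 2 = 1/15, so |z(2) − α| = 1/15.
|z(1) − α|² = 1/9.
Ratio = (1/15) / (1/9) = 3/5.

3/5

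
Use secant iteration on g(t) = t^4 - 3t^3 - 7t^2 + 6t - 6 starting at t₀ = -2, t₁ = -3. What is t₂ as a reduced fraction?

-56/27

g(-2) = -6, g(-3) = 75. t₂ = (-3) - 75·((-3) - (-2))/(75 - (-6)) = -56/27.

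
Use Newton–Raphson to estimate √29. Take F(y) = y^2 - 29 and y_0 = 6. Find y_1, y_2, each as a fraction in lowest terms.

y_1 = 65/12, y_2 = 8401/1560

F'(y) = 2y.
F(6) = 7, F'(6) = 12, so y_1 = 6 - 7/12 = 65/12.
F(65/12) = 49/144, F'(65/12) = 65/6, so y_2 = (65/12) - (49/144)/(65/6) = 8401/1560.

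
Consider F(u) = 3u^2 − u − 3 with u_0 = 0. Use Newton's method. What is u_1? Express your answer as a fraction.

F'(u) = 6u − 1.
F(0) = −3, F'(0) = −1, so u_1 = 0 − (−3)/(−1) = −3.

−3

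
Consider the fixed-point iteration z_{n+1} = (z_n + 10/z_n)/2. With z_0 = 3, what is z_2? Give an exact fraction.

721/228

z_1 = (3 + 10/3)/2 = 19/6.
z_2 = (19/6 + 10/(19/6))/2 = 721/228.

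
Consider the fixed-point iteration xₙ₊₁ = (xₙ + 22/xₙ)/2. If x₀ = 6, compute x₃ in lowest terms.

5330977/1136568

x₁ = (6 + 22/6)/2 = 29/6.
x₂ = (29/6 + 22/(29/6))/2 = 1633/348.
x₃ = (1633/348 + 22/(1633/348))/2 = 5330977/1136568.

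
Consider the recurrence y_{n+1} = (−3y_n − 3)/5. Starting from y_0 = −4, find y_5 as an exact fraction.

y_1 = (−3·(−4) − 3)/5 = 9/5.
y_2 = (−3·(9/5) − 3)/5 = −42/25.
y_3 = (−3·(−42/25) − 3)/5 = 51/125.
y_4 = (−3·(51/125) − 3)/5 = −528/625.
y_5 = (−3·(−528/625) − 3)/5 = −291/3125.

−291/3125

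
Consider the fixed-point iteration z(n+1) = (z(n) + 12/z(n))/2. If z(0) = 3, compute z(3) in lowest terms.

z(1) = (3 + 12/3)/2 = 7/2.
z(2) = (7/2 + 12/(7/2))/2 = 97/28.
z(3) = (97/28 + 12/(97/28))/2 = 18817/5432.

18817/5432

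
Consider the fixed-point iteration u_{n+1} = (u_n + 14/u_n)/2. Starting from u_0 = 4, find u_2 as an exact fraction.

u_1 = (4 + 14/4)/2 = 15/4.
u_2 = (15/4 + 14/(15/4))/2 = 449/120.

449/120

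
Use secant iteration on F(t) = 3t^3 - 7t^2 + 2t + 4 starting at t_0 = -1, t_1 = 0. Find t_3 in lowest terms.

F(-1) = -8, F(0) = 4. t_2 = 0 - 4·(0 - (-1))/(4 - (-8)) = -1/3.
F(0) = 4, F(-1/3) = 22/9. t_3 = (-1/3) - (22/9)·((-1/3) - 0)/((22/9) - 4) = -6/7.

-6/7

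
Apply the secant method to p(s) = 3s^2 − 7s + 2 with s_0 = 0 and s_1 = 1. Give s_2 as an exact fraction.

1/2

p(0) = 2, p(1) = −2. s_2 = 1 − (−2)·(1 − 0)/((−2) − 2) = 1/2.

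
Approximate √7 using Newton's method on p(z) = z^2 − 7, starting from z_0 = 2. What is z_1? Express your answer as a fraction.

11/4

p'(z) = 2z.
p(2) = −3, p'(2) = 4, so z_1 = 2 − (−3)/4 = 11/4.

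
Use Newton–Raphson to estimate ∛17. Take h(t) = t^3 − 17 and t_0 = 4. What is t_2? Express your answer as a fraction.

3988657/1513800

h'(t) = 3t^2.
h(4) = 47, h'(4) = 48, so t_1 = 4 − 47/48 = 145/48.
h(145/48) = 1168561/110592, h'(145/48) = 21025/768, so t_2 = (145/48) − (1168561/110592)/(21025/768) = 3988657/1513800.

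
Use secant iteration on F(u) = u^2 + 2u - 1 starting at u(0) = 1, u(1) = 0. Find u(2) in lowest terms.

1/3

F(1) = 2, F(0) = -1. u(2) = 0 - (-1)·(0 - 1)/((-1) - 2) = 1/3.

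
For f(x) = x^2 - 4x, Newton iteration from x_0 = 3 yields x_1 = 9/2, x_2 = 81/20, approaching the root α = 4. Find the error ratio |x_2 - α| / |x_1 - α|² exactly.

x_1 - α = 9/2 - 4 = 1/2, so |x_1 - α| = 1/2.
x_2 - α = 81/20 - 4 = 1/20, so |x_2 - α| = 1/20.
|x_1 - α|² = 1/4.
Ratio = (1/20) / (1/4) = 1/5.

1/5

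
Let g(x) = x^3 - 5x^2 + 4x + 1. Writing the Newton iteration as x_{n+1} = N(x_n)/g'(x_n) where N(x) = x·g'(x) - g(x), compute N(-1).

-8

g'(x) = 3x^2 - 10x + 4.
N(x) = x·g'(x) - g(x) = x·(3x^2 - 10x + 4) - (x^3 - 5x^2 + 4x + 1) = 2x^3 - 5x^2 - 1.
N(-1) = -8.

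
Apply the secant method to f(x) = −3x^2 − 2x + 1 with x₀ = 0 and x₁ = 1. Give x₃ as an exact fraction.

f(0) = 1, f(1) = −4. x₂ = 1 − (−4)·(1 − 0)/((−4) − 1) = 1/5.
f(1) = −4, f(1/5) = 12/25. x₃ = (1/5) − (12/25)·((1/5) − 1)/((12/25) − (−4)) = 2/7.

2/7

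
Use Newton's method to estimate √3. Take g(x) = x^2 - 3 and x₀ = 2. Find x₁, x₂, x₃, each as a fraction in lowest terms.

x₁ = 7/4, x₂ = 97/56, x₃ = 18817/10864

g'(x) = 2x.
g(2) = 1, g'(2) = 4, so x₁ = 2 - 1/4 = 7/4.
g(7/4) = 1/16, g'(7/4) = 7/2, so x₂ = (7/4) - (1/16)/(7/2) = 97/56.
g(97/56) = 1/3136, g'(97/56) = 97/28, so x₃ = (97/56) - (1/3136)/(97/28) = 18817/10864.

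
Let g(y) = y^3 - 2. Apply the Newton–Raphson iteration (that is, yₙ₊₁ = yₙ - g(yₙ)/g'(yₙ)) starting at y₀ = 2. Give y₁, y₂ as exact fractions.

g'(y) = 3y^2.
g(2) = 6, g'(2) = 12, so y₁ = 2 - 6/12 = 3/2.
g(3/2) = 11/8, g'(3/2) = 27/4, so y₂ = (3/2) - (11/8)/(27/4) = 35/27.

y₁ = 3/2, y₂ = 35/27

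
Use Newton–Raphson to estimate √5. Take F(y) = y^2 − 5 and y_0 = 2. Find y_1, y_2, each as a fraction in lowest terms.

F'(y) = 2y.
F(2) = −1, F'(2) = 4, so y_1 = 2 − (−1)/4 = 9/4.
F(9/4) = 1/16, F'(9/4) = 9/2, so y_2 = (9/4) − (1/16)/(9/2) = 161/72.

y_1 = 9/4, y_2 = 161/72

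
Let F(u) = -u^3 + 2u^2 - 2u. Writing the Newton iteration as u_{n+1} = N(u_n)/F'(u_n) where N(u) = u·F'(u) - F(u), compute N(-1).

4

F'(u) = -3u^2 + 4u - 2.
N(u) = u·F'(u) - F(u) = u·(-3u^2 + 4u - 2) - (-u^3 + 2u^2 - 2u) = -2u^3 + 2u^2.
N(-1) = 4.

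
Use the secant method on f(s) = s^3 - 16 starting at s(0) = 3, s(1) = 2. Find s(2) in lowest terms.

f(3) = 11, f(2) = -8. s(2) = 2 - (-8)·(2 - 3)/((-8) - 11) = 46/19.

46/19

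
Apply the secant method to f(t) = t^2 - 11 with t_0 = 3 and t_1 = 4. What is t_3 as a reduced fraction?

169/51

f(3) = -2, f(4) = 5. t_2 = 4 - 5·(4 - 3)/(5 - (-2)) = 23/7.
f(4) = 5, f(23/7) = -10/49. t_3 = (23/7) - (-10/49)·((23/7) - 4)/((-10/49) - 5) = 169/51.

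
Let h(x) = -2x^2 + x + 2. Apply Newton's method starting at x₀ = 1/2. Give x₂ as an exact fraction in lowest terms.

29/18

h'(x) = -4x + 1.
h(1/2) = 2, h'(1/2) = -1, so x₁ = (1/2) - 2/(-1) = 5/2.
h(5/2) = -8, h'(5/2) = -9, so x₂ = (5/2) - (-8)/(-9) = 29/18.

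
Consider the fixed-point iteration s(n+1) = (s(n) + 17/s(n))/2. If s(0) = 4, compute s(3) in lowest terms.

9478657/2298912

s(1) = (4 + 17/4)/2 = 33/8.
s(2) = (33/8 + 17/(33/8))/2 = 2177/528.
s(3) = (2177/528 + 17/(2177/528))/2 = 9478657/2298912.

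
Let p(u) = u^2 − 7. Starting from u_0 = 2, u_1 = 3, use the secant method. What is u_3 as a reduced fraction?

p(2) = −3, p(3) = 2. u_2 = 3 − 2·(3 − 2)/(2 − (−3)) = 13/5.
p(3) = 2, p(13/5) = −6/25. u_3 = (13/5) − (−6/25)·((13/5) − 3)/((−6/25) − 2) = 37/14.

37/14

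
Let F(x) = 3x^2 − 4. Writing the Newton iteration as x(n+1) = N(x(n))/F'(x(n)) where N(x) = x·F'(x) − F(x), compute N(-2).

16

F'(x) = 6x.
N(x) = x·F'(x) − F(x) = x·(6x) − (3x^2 − 4) = 3x^2 + 4.
N(-2) = 16.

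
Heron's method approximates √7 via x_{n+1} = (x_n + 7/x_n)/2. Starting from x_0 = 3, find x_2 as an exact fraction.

127/48

x_1 = (3 + 7/3)/2 = 8/3.
x_2 = (8/3 + 7/(8/3))/2 = 127/48.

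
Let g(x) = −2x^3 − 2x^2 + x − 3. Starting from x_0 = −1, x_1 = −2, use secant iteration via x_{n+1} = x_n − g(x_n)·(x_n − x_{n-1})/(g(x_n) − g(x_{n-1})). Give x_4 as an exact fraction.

−24888557/14051209

g(−1) = −4, g(−2) = 3. x_2 = (−2) − 3·((−2) − (−1))/(3 − (−4)) = −11/7.
g(−2) = 3, g(−11/7) = −600/343. x_3 = (−11/7) − (−600/343)·((−11/7) − (−2))/((−600/343) − 3) = −313/181.
g(−11/7) = −600/343, g(−313/181) = −2179600/5929741. x_4 = (−313/181) − (−2179600/5929741)·((−313/181) − (−11/7))/((−2179600/5929741) − (−600/343)) = −24888557/14051209.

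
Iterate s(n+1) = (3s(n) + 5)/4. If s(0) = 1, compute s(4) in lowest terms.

239/64

s(1) = (3·1 + 5)/4 = 2.
s(2) = (3·2 + 5)/4 = 11/4.
s(3) = (3·(11/4) + 5)/4 = 53/16.
s(4) = (3·(53/16) + 5)/4 = 239/64.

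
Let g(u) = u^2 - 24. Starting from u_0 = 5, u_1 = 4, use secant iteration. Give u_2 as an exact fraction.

44/9

g(5) = 1, g(4) = -8. u_2 = 4 - (-8)·(4 - 5)/((-8) - 1) = 44/9.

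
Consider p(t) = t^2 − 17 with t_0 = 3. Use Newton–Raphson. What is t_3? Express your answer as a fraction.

p'(t) = 2t.
p(3) = −8, p'(3) = 6, so t_1 = 3 − (−8)/6 = 13/3.
p(13/3) = 16/9, p'(13/3) = 26/3, so t_2 = (13/3) − (16/9)/(26/3) = 161/39.
p(161/39) = 64/1521, p'(161/39) = 322/39, so t_3 = (161/39) − (64/1521)/(322/39) = 25889/6279.

25889/6279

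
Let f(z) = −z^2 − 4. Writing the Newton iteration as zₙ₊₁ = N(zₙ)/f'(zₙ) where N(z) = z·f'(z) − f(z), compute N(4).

−12

f'(z) = −2z.
N(z) = z·f'(z) − f(z) = z·(−2z) − (−z^2 − 4) = −z^2 + 4.
N(4) = −12.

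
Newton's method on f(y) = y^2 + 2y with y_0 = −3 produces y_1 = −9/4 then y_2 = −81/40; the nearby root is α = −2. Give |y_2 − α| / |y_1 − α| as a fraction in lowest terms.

1/10

y_1 − α = −9/4 − (−2) = −9/4 + 2 = −1/4, so |y_1 − α| = 1/4.
y_2 − α = −81/40 − (−2) = −81/40 + 2 = −1/40, so |y_2 − α| = 1/40.
Ratio = (1/40) / (1/4) = 1/10.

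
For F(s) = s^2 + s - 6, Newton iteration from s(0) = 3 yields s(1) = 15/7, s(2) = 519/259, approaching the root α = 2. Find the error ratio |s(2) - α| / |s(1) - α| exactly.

s(1) - α = 15/7 - 2 = 1/7, so |s(1) - α| = 1/7.
s(2) - α = 519/259 - 2 = 1/259, so |s(2) - α| = 1/259.
Ratio = (1/259) / (1/7) = 1/37.

1/37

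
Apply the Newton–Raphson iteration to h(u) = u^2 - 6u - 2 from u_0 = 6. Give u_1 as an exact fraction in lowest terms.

h'(u) = 2u - 6.
h(6) = -2, h'(6) = 6, so u_1 = 6 - (-2)/6 = 19/3.

19/3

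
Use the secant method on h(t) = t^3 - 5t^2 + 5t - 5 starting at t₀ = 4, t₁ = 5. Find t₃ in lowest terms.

h(4) = -1, h(5) = 20. t₂ = 5 - 20·(5 - 4)/(20 - (-1)) = 85/21.
h(5) = 20, h(85/21) = -3380/9261. t₃ = (85/21) - (-3380/9261)·((85/21) - 5)/((-3380/9261) - 20) = 3833/943.

3833/943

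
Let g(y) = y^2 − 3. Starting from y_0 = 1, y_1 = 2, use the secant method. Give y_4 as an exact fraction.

g(1) = −2, g(2) = 1. y_2 = 2 − 1·(2 − 1)/(1 − (−2)) = 5/3.
g(2) = 1, g(5/3) = −2/9. y_3 = (5/3) − (−2/9)·((5/3) − 2)/((−2/9) − 1) = 19/11.
g(5/3) = −2/9, g(19/11) = −2/121. y_4 = (19/11) − (−2/121)·((19/11) − (5/3))/((−2/121) − (−2/9)) = 97/56.

97/56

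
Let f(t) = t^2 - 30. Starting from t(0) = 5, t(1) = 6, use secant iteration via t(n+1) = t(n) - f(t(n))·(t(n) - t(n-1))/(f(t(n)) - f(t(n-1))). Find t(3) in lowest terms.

f(5) = -5, f(6) = 6. t(2) = 6 - 6·(6 - 5)/(6 - (-5)) = 60/11.
f(6) = 6, f(60/11) = -30/121. t(3) = (60/11) - (-30/121)·((60/11) - 6)/((-30/121) - 6) = 115/21.

115/21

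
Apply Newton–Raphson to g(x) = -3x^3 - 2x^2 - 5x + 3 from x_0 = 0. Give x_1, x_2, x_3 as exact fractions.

x_1 = 3/5, x_2 = 33/70, x_3 = 698541/1523935

g'(x) = -9x^2 - 4x - 5.
g(0) = 3, g'(0) = -5, so x_1 = 0 - 3/(-5) = 3/5.
g(3/5) = -171/125, g'(3/5) = -266/25, so x_2 = (3/5) - (-171/125)/(-266/25) = 33/70.
g(33/70) = -39771/343000, g'(33/70) = -43541/4900, so x_3 = (33/70) - (-39771/343000)/(-43541/4900) = 698541/1523935.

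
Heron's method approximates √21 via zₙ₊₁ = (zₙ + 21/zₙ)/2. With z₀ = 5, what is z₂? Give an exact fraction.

527/115

z₁ = (5 + 21/5)/2 = 23/5.
z₂ = (23/5 + 21/(23/5))/2 = 527/115.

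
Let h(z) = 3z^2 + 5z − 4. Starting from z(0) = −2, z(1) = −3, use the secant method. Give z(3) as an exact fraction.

−119/53

h(−2) = −2, h(−3) = 8. z(2) = (−3) − 8·((−3) − (−2))/(8 − (−2)) = −11/5.
h(−3) = 8, h(−11/5) = −12/25. z(3) = (−11/5) − (−12/25)·((−11/5) − (−3))/((−12/25) − 8) = −119/53.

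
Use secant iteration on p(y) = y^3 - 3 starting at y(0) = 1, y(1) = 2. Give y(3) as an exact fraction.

561/403

p(1) = -2, p(2) = 5. y(2) = 2 - 5·(2 - 1)/(5 - (-2)) = 9/7.
p(2) = 5, p(9/7) = -300/343. y(3) = (9/7) - (-300/343)·((9/7) - 2)/((-300/343) - 5) = 561/403.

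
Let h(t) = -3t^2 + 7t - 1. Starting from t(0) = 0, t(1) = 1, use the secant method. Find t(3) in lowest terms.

h(0) = -1, h(1) = 3. t(2) = 1 - 3·(1 - 0)/(3 - (-1)) = 1/4.
h(1) = 3, h(1/4) = 9/16. t(3) = (1/4) - (9/16)·((1/4) - 1)/((9/16) - 3) = 1/13.

1/13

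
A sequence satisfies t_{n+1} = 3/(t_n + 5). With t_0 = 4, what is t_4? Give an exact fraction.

267/493

t_1 = 3/(4 + 5) = 1/3.
t_2 = 3/(1/3 + 5) = 9/16.
t_3 = 3/(9/16 + 5) = 48/89.
t_4 = 3/(48/89 + 5) = 267/493.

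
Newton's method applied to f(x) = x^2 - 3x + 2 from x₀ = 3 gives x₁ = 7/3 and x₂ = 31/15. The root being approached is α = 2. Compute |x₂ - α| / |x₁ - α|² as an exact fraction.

3/5

x₁ - α = 7/3 - 2 = 1/3, so |x₁ - α| = 1/3.
x₂ - α = 31/15 - 2 = 1/15, so |x₂ - α| = 1/15.
|x₁ - α|² = 1/9.
Ratio = (1/15) / (1/9) = 3/5.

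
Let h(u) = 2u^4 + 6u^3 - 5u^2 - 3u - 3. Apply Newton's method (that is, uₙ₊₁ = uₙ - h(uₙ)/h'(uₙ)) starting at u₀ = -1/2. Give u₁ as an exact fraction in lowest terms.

h'(u) = 8u^3 + 18u^2 - 10u - 3.
h(-1/2) = -27/8, h'(-1/2) = 11/2, so u₁ = (-1/2) - (-27/8)/(11/2) = 5/44.

5/44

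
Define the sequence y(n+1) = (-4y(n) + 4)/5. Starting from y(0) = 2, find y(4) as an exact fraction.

676/625

y(1) = (-4·2 + 4)/5 = -4/5.
y(2) = (-4·(-4/5) + 4)/5 = 36/25.
y(3) = (-4·(36/25) + 4)/5 = -44/125.
y(4) = (-4·(-44/125) + 4)/5 = 676/625.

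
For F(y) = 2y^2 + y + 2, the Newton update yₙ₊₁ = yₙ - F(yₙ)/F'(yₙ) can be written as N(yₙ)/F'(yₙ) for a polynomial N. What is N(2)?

6

F'(y) = 4y + 1.
N(y) = y·F'(y) - F(y) = y·(4y + 1) - (2y^2 + y + 2) = 2y^2 - 2.
N(2) = 6.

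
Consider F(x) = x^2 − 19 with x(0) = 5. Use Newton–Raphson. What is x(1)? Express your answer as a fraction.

22/5

F'(x) = 2x.
F(5) = 6, F'(5) = 10, so x(1) = 5 − 6/10 = 22/5.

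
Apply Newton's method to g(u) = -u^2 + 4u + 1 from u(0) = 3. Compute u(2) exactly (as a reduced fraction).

g'(u) = -2u + 4.
g(3) = 4, g'(3) = -2, so u(1) = 3 - 4/(-2) = 5.
g(5) = -4, g'(5) = -6, so u(2) = 5 - (-4)/(-6) = 13/3.

13/3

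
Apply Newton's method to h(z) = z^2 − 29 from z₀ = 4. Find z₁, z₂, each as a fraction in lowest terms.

z₁ = 45/8, z₂ = 3881/720

h'(z) = 2z.
h(4) = −13, h'(4) = 8, so z₁ = 4 − (−13)/8 = 45/8.
h(45/8) = 169/64, h'(45/8) = 45/4, so z₂ = (45/8) − (169/64)/(45/4) = 3881/720.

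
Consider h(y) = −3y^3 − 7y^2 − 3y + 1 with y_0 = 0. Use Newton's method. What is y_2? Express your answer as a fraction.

3/13

h'(y) = −9y^2 − 14y − 3.
h(0) = 1, h'(0) = −3, so y_1 = 0 − 1/(−3) = 1/3.
h(1/3) = −8/9, h'(1/3) = −26/3, so y_2 = (1/3) − (−8/9)/(−26/3) = 3/13.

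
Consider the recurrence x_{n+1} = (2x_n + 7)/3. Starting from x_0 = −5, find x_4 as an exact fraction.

x_1 = (2·(−5) + 7)/3 = −1.
x_2 = (2·(−1) + 7)/3 = 5/3.
x_3 = (2·(5/3) + 7)/3 = 31/9.
x_4 = (2·(31/9) + 7)/3 = 125/27.

125/27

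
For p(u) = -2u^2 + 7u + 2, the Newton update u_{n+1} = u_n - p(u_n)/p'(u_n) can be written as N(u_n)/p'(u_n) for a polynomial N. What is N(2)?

-10

p'(u) = -4u + 7.
N(u) = u·p'(u) - p(u) = u·(-4u + 7) - (-2u^2 + 7u + 2) = -2u^2 - 2.
N(2) = -10.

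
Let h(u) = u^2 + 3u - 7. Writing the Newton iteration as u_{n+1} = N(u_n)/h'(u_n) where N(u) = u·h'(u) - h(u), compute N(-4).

23

h'(u) = 2u + 3.
N(u) = u·h'(u) - h(u) = u·(2u + 3) - (u^2 + 3u - 7) = u^2 + 7.
N(-4) = 23.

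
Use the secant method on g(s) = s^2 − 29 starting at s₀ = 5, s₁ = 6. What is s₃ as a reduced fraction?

g(5) = −4, g(6) = 7. s₂ = 6 − 7·(6 − 5)/(7 − (−4)) = 59/11.
g(6) = 7, g(59/11) = −28/121. s₃ = (59/11) − (−28/121)·((59/11) − 6)/((−28/121) − 7) = 673/125.

673/125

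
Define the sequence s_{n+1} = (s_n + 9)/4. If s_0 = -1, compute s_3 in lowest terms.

47/16

s_1 = ((-1) + 9)/4 = 2.
s_2 = (2 + 9)/4 = 11/4.
s_3 = ((11/4) + 9)/4 = 47/16.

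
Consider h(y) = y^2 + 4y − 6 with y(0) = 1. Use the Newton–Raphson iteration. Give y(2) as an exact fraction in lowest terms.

h'(y) = 2y + 4.
h(1) = −1, h'(1) = 6, so y(1) = 1 − (−1)/6 = 7/6.
h(7/6) = 1/36, h'(7/6) = 19/3, so y(2) = (7/6) − (1/36)/(19/3) = 265/228.

265/228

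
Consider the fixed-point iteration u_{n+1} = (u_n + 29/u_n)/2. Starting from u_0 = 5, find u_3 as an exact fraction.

u_1 = (5 + 29/5)/2 = 27/5.
u_2 = (27/5 + 29/(27/5))/2 = 727/135.
u_3 = (727/135 + 29/(727/135))/2 = 528527/98145.

528527/98145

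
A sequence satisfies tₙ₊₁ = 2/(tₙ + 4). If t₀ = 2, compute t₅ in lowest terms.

t₁ = 2/(2 + 4) = 1/3.
t₂ = 2/(1/3 + 4) = 6/13.
t₃ = 2/(6/13 + 4) = 13/29.
t₄ = 2/(13/29 + 4) = 58/129.
t₅ = 2/(58/129 + 4) = 129/287.

129/287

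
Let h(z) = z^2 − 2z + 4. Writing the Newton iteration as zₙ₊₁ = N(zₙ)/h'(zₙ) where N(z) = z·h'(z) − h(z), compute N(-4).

h'(z) = 2z − 2.
N(z) = z·h'(z) − h(z) = z·(2z − 2) − (z^2 − 2z + 4) = z^2 − 4.
N(-4) = 12.

12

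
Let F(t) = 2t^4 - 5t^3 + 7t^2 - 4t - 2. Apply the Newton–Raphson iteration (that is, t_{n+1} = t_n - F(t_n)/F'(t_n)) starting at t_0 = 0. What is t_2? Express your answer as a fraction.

F'(t) = 8t^3 - 15t^2 + 14t - 4.
F(0) = -2, F'(0) = -4, so t_1 = 0 - (-2)/(-4) = -1/2.
F(-1/2) = 5/2, F'(-1/2) = -63/4, so t_2 = (-1/2) - (5/2)/(-63/4) = -43/126.

-43/126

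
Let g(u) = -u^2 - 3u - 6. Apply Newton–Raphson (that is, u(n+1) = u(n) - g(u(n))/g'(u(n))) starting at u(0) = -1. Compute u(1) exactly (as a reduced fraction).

-5

g'(u) = -2u - 3.
g(-1) = -4, g'(-1) = -1, so u(1) = (-1) - (-4)/(-1) = -5.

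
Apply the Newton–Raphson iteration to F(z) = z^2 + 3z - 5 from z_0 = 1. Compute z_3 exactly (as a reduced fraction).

F'(z) = 2z + 3.
F(1) = -1, F'(1) = 5, so z_1 = 1 - (-1)/5 = 6/5.
F(6/5) = 1/25, F'(6/5) = 27/5, so z_2 = (6/5) - (1/25)/(27/5) = 161/135.
F(161/135) = 1/18225, F'(161/135) = 727/135, so z_3 = (161/135) - (1/18225)/(727/135) = 117046/98145.

117046/98145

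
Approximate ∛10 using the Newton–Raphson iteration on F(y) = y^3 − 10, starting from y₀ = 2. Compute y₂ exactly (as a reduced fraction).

F'(y) = 3y^2.
F(2) = −2, F'(2) = 12, so y₁ = 2 − (−2)/12 = 13/6.
F(13/6) = 37/216, F'(13/6) = 169/12, so y₂ = (13/6) − (37/216)/(169/12) = 3277/1521.

3277/1521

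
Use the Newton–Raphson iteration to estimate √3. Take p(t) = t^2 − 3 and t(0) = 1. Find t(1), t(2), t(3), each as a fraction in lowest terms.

p'(t) = 2t.
p(1) = −2, p'(1) = 2, so t(1) = 1 − (−2)/2 = 2.
p(2) = 1, p'(2) = 4, so t(2) = 2 − 1/4 = 7/4.
p(7/4) = 1/16, p'(7/4) = 7/2, so t(3) = (7/4) − (1/16)/(7/2) = 97/56.

t(1) = 2, t(2) = 7/4, t(3) = 97/56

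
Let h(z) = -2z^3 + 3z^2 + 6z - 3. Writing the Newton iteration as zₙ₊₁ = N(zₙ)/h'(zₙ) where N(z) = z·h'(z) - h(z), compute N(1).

2

h'(z) = -6z^2 + 6z + 6.
N(z) = z·h'(z) - h(z) = z·(-6z^2 + 6z + 6) - (-2z^3 + 3z^2 + 6z - 3) = -4z^3 + 3z^2 + 3.
N(1) = 2.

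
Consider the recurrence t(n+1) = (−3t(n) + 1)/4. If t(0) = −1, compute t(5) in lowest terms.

t(1) = (−3·(−1) + 1)/4 = 1.
t(2) = (−3·1 + 1)/4 = −1/2.
t(3) = (−3·(−1/2) + 1)/4 = 5/8.
t(4) = (−3·(5/8) + 1)/4 = −7/32.
t(5) = (−3·(−7/32) + 1)/4 = 53/128.

53/128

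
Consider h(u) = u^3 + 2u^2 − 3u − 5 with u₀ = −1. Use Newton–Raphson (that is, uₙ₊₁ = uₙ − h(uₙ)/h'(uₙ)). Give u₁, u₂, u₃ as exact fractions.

u₁ = −5/4, u₂ = −135/106, u₃ = −2449015/1922469

h'(u) = 3u^2 + 4u − 3.
h(−1) = −1, h'(−1) = −4, so u₁ = (−1) − (−1)/(−4) = −5/4.
h(−5/4) = −5/64, h'(−5/4) = −53/16, so u₂ = (−5/4) − (−5/64)/(−53/16) = −135/106.
h(−135/106) = −1175/1191016, h'(−135/106) = −36273/11236, so u₃ = (−135/106) − (−1175/1191016)/(−36273/11236) = −2449015/1922469.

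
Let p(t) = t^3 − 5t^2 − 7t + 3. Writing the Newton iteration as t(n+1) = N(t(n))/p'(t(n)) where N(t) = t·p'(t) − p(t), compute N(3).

6

p'(t) = 3t^2 − 10t − 7.
N(t) = t·p'(t) − p(t) = t·(3t^2 − 10t − 7) − (t^3 − 5t^2 − 7t + 3) = 2t^3 − 5t^2 − 3.
N(3) = 6.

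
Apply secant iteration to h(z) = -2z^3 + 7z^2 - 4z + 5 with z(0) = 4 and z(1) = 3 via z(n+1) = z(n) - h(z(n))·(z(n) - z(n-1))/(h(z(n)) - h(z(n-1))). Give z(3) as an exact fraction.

21994/7051

h(4) = -27, h(3) = 2. z(2) = 3 - 2·(3 - 4)/(2 - (-27)) = 89/29.
h(3) = 2, h(89/29) = 20574/24389. z(3) = (89/29) - (20574/24389)·((89/29) - 3)/((20574/24389) - 2) = 21994/7051.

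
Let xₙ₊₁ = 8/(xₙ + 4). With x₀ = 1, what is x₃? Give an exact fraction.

28/19

x₁ = 8/(1 + 4) = 8/5.
x₂ = 8/(8/5 + 4) = 10/7.
x₃ = 8/(10/7 + 4) = 28/19.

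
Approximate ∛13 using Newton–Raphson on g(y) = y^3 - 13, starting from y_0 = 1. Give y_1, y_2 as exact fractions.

g'(y) = 3y^2.
g(1) = -12, g'(1) = 3, so y_1 = 1 - (-12)/3 = 5.
g(5) = 112, g'(5) = 75, so y_2 = 5 - 112/75 = 263/75.

y_1 = 5, y_2 = 263/75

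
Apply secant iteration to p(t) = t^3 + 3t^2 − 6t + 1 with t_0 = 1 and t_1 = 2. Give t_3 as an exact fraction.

p(1) = −1, p(2) = 9. t_2 = 2 − 9·(2 − 1)/(9 − (−1)) = 11/10.
p(2) = 9, p(11/10) = −639/1000. t_3 = (11/10) − (−639/1000)·((11/10) − 2)/((−639/1000) − 9) = 138/119.

138/119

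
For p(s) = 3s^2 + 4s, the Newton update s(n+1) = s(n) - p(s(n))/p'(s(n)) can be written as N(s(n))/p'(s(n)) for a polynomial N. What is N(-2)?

p'(s) = 6s + 4.
N(s) = s·p'(s) - p(s) = s·(6s + 4) - (3s^2 + 4s) = 3s^2.
N(-2) = 12.

12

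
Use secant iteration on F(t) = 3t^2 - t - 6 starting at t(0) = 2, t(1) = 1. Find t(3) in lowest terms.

F(2) = 4, F(1) = -4. t(2) = 1 - (-4)·(1 - 2)/((-4) - 4) = 3/2.
F(1) = -4, F(3/2) = -3/4. t(3) = (3/2) - (-3/4)·((3/2) - 1)/((-3/4) - (-4)) = 21/13.

21/13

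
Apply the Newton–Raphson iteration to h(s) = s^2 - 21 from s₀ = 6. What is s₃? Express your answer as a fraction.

970993/211888

h'(s) = 2s.
h(6) = 15, h'(6) = 12, so s₁ = 6 - 15/12 = 19/4.
h(19/4) = 25/16, h'(19/4) = 19/2, so s₂ = (19/4) - (25/16)/(19/2) = 697/152.
h(697/152) = 625/23104, h'(697/152) = 697/76, so s₃ = (697/152) - (625/23104)/(697/76) = 970993/211888.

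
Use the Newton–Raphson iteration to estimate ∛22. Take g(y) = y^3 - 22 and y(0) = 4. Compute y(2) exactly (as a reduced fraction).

g'(y) = 3y^2.
g(4) = 42, g'(4) = 48, so y(1) = 4 - 42/48 = 25/8.
g(25/8) = 4361/512, g'(25/8) = 1875/64, so y(2) = (25/8) - (4361/512)/(1875/64) = 21257/7500.

21257/7500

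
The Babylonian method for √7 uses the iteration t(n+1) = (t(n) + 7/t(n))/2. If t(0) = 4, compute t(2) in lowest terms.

t(1) = (4 + 7/4)/2 = 23/8.
t(2) = (23/8 + 7/(23/8))/2 = 977/368.

977/368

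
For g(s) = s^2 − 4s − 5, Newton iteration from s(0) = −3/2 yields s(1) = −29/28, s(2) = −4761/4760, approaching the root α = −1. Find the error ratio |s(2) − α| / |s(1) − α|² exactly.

s(1) − α = −29/28 − (−1) = −29/28 + 1 = −1/28, so |s(1) − α| = 1/28.
s(2) − α = −4761/4760 − (−1) = −4761/4760 + 1 = −1/4760, so |s(2) − α| = 1/4760.
|s(1) − α|² = 1/784.
Ratio = (1/4760) / (1/784) = 14/85.

14/85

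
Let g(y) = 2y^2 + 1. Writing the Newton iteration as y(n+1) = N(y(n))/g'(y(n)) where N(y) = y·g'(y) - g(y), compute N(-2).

g'(y) = 4y.
N(y) = y·g'(y) - g(y) = y·(4y) - (2y^2 + 1) = 2y^2 - 1.
N(-2) = 7.

7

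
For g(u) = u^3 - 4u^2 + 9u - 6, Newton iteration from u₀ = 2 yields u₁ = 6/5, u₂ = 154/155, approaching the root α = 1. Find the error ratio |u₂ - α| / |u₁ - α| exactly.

u₁ - α = 6/5 - 1 = 1/5, so |u₁ - α| = 1/5.
u₂ - α = 154/155 - 1 = -1/155, so |u₂ - α| = 1/155.
Ratio = (1/155) / (1/5) = 1/31.

1/31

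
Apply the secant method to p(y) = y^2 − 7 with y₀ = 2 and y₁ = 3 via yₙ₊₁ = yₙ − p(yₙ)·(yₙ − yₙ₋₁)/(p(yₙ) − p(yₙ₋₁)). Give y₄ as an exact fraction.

p(2) = −3, p(3) = 2. y₂ = 3 − 2·(3 − 2)/(2 − (−3)) = 13/5.
p(3) = 2, p(13/5) = −6/25. y₃ = (13/5) − (−6/25)·((13/5) − 3)/((−6/25) − 2) = 37/14.
p(13/5) = −6/25, p(37/14) = −3/196. y₄ = (37/14) − (−3/196)·((37/14) − (13/5))/((−3/196) − (−6/25)) = 971/367.

971/367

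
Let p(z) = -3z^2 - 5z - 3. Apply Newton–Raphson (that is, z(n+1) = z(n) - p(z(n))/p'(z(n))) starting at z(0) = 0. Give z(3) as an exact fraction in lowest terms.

p'(z) = -6z - 5.
p(0) = -3, p'(0) = -5, so z(1) = 0 - (-3)/(-5) = -3/5.
p(-3/5) = -27/25, p'(-3/5) = -7/5, so z(2) = (-3/5) - (-27/25)/(-7/5) = -48/35.
p(-48/35) = -2187/1225, p'(-48/35) = 113/35, so z(3) = (-48/35) - (-2187/1225)/(113/35) = -3237/3955.

-3237/3955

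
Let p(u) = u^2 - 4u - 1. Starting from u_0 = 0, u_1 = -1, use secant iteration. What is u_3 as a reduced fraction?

-3/13

p(0) = -1, p(-1) = 4. u_2 = (-1) - 4·((-1) - 0)/(4 - (-1)) = -1/5.
p(-1) = 4, p(-1/5) = -4/25. u_3 = (-1/5) - (-4/25)·((-1/5) - (-1))/((-4/25) - 4) = -3/13.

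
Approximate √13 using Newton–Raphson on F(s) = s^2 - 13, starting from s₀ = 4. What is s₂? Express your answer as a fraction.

1673/464

F'(s) = 2s.
F(4) = 3, F'(4) = 8, so s₁ = 4 - 3/8 = 29/8.
F(29/8) = 9/64, F'(29/8) = 29/4, so s₂ = (29/8) - (9/64)/(29/4) = 1673/464.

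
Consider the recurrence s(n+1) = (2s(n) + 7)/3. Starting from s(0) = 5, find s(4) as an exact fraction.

535/81

s(1) = (2·5 + 7)/3 = 17/3.
s(2) = (2·(17/3) + 7)/3 = 55/9.
s(3) = (2·(55/9) + 7)/3 = 173/27.
s(4) = (2·(173/27) + 7)/3 = 535/81.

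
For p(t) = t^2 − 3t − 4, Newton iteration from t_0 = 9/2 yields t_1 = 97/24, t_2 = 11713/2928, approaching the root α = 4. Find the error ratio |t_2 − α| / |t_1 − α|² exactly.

12/61

t_1 − α = 97/24 − 4 = 1/24, so |t_1 − α| = 1/24.
t_2 − α = 11713/2928 − 4 = 1/2928, so |t_2 − α| = 1/2928.
|t_1 − α|² = 1/576.
Ratio = (1/2928) / (1/576) = 12/61.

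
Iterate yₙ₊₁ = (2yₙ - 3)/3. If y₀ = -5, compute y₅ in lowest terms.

y₁ = (2·(-5) - 3)/3 = -13/3.
y₂ = (2·(-13/3) - 3)/3 = -35/9.
y₃ = (2·(-35/9) - 3)/3 = -97/27.
y₄ = (2·(-97/27) - 3)/3 = -275/81.
y₅ = (2·(-275/81) - 3)/3 = -793/243.

-793/243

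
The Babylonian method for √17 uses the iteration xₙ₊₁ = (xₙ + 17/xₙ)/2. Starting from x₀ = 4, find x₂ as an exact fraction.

x₁ = (4 + 17/4)/2 = 33/8.
x₂ = (33/8 + 17/(33/8))/2 = 2177/528.

2177/528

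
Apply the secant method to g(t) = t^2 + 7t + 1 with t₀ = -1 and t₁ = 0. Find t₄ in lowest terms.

g(-1) = -5, g(0) = 1. t₂ = 0 - 1·(0 - (-1))/(1 - (-5)) = -1/6.
g(0) = 1, g(-1/6) = -5/36. t₃ = (-1/6) - (-5/36)·((-1/6) - 0)/((-5/36) - 1) = -6/41.
g(-1/6) = -5/36, g(-6/41) = -5/1681. t₄ = (-6/41) - (-5/1681)·((-6/41) - (-1/6))/((-5/1681) - (-5/36)) = -48/329.

-48/329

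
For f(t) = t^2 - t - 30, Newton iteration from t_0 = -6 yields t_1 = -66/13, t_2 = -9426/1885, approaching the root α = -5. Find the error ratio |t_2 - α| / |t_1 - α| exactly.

1/145

t_1 - α = -66/13 - (-5) = -66/13 + 5 = -1/13, so |t_1 - α| = 1/13.
t_2 - α = -9426/1885 - (-5) = -9426/1885 + 5 = -1/1885, so |t_2 - α| = 1/1885.
Ratio = (1/1885) / (1/13) = 1/145.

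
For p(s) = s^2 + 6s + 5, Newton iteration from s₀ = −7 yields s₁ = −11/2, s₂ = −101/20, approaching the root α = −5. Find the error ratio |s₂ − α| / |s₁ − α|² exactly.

1/5

s₁ − α = −11/2 − (−5) = −11/2 + 5 = −1/2, so |s₁ − α| = 1/2.
s₂ − α = −101/20 − (−5) = −101/20 + 5 = −1/20, so |s₂ − α| = 1/20.
|s₁ − α|² = 1/4.
Ratio = (1/20) / (1/4) = 1/5.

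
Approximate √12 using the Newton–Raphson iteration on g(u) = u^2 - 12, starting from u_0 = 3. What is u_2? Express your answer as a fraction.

97/28

g'(u) = 2u.
g(3) = -3, g'(3) = 6, so u_1 = 3 - (-3)/6 = 7/2.
g(7/2) = 1/4, g'(7/2) = 7, so u_2 = (7/2) - (1/4)/7 = 97/28.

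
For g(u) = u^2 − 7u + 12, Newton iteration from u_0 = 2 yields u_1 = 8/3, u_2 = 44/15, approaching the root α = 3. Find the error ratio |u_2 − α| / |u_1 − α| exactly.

u_1 − α = 8/3 − 3 = −1/3, so |u_1 − α| = 1/3.
u_2 − α = 44/15 − 3 = −1/15, so |u_2 − α| = 1/15.
Ratio = (1/15) / (1/3) = 1/5.

1/5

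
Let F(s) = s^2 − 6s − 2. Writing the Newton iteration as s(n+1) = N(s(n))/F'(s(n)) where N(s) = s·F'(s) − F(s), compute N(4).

18

F'(s) = 2s − 6.
N(s) = s·F'(s) − F(s) = s·(2s − 6) − (s^2 − 6s − 2) = s^2 + 2.
N(4) = 18.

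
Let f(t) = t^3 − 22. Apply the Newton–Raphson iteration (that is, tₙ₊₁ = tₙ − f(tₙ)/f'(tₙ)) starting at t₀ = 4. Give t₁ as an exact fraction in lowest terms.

25/8

f'(t) = 3t^2.
f(4) = 42, f'(4) = 48, so t₁ = 4 − 42/48 = 25/8.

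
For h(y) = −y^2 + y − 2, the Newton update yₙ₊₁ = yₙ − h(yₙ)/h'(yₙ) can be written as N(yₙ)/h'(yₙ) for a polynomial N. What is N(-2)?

−2

h'(y) = −2y + 1.
N(y) = y·h'(y) − h(y) = y·(−2y + 1) − (−y^2 + y − 2) = −y^2 + 2.
N(-2) = −2.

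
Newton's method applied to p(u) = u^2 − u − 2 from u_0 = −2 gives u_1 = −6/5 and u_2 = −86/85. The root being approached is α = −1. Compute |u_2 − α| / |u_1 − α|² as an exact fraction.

u_1 − α = −6/5 − (−1) = −6/5 + 1 = −1/5, so |u_1 − α| = 1/5.
u_2 − α = −86/85 − (−1) = −86/85 + 1 = −1/85, so |u_2 − α| = 1/85.
|u_1 − α|² = 1/25.
Ratio = (1/85) / (1/25) = 5/17.

5/17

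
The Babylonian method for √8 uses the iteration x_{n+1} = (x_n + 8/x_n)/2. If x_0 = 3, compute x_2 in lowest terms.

x_1 = (3 + 8/3)/2 = 17/6.
x_2 = (17/6 + 8/(17/6))/2 = 577/204.

577/204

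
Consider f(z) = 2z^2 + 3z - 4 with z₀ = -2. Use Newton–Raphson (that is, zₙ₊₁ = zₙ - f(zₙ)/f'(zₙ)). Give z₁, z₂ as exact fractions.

f'(z) = 4z + 3.
f(-2) = -2, f'(-2) = -5, so z₁ = (-2) - (-2)/(-5) = -12/5.
f(-12/5) = 8/25, f'(-12/5) = -33/5, so z₂ = (-12/5) - (8/25)/(-33/5) = -388/165.

z₁ = -12/5, z₂ = -388/165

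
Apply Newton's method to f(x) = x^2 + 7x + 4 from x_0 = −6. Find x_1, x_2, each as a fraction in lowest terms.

x_1 = −32/5, x_2 = −924/145

f'(x) = 2x + 7.
f(−6) = −2, f'(−6) = −5, so x_1 = (−6) − (−2)/(−5) = −32/5.
f(−32/5) = 4/25, f'(−32/5) = −29/5, so x_2 = (−32/5) − (4/25)/(−29/5) = −924/145.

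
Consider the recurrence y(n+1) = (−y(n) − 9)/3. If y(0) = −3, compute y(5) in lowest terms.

−182/81

y(1) = (−(−3) − 9)/3 = −2.
y(2) = (−(−2) − 9)/3 = −7/3.
y(3) = (−(−7/3) − 9)/3 = −20/9.
y(4) = (−(−20/9) − 9)/3 = −61/27.
y(5) = (−(−61/27) − 9)/3 = −182/81.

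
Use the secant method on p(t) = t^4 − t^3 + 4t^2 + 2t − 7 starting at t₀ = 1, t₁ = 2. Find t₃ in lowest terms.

255730/239669

p(1) = −1, p(2) = 21. t₂ = 2 − 21·(2 − 1)/(21 − (−1)) = 23/22.
p(2) = 21, p(23/22) = −113673/234256. t₃ = (23/22) − (−113673/234256)·((23/22) − 2)/((−113673/234256) − 21) = 255730/239669.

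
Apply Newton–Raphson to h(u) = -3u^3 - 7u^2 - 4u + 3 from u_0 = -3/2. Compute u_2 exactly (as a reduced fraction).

-8571/1196

h'(u) = -9u^2 - 14u - 4.
h(-3/2) = 27/8, h'(-3/2) = -13/4, so u_1 = (-3/2) - (27/8)/(-13/4) = -6/13.
h(-6/13) = 8019/2197, h'(-6/13) = 92/169, so u_2 = (-6/13) - (8019/2197)/(92/169) = -8571/1196.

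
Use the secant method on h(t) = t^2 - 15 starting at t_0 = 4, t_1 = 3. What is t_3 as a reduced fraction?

31/8

h(4) = 1, h(3) = -6. t_2 = 3 - (-6)·(3 - 4)/((-6) - 1) = 27/7.
h(3) = -6, h(27/7) = -6/49. t_3 = (27/7) - (-6/49)·((27/7) - 3)/((-6/49) - (-6)) = 31/8.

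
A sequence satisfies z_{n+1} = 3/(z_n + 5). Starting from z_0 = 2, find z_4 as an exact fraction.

z_1 = 3/(2 + 5) = 3/7.
z_2 = 3/(3/7 + 5) = 21/38.
z_3 = 3/(21/38 + 5) = 114/211.
z_4 = 3/(114/211 + 5) = 633/1169.

633/1169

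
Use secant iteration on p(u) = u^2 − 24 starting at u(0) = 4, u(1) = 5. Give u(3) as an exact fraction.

436/89

p(4) = −8, p(5) = 1. u(2) = 5 − 1·(5 − 4)/(1 − (−8)) = 44/9.
p(5) = 1, p(44/9) = −8/81. u(3) = (44/9) − (−8/81)·((44/9) − 5)/((−8/81) − 1) = 436/89.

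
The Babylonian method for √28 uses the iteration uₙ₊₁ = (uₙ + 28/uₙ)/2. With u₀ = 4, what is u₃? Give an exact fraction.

108497/20504

u₁ = (4 + 28/4)/2 = 11/2.
u₂ = (11/2 + 28/(11/2))/2 = 233/44.
u₃ = (233/44 + 28/(233/44))/2 = 108497/20504.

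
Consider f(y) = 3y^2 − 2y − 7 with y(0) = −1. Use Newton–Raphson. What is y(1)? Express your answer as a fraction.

−5/4

f'(y) = 6y − 2.
f(−1) = −2, f'(−1) = −8, so y(1) = (−1) − (−2)/(−8) = −5/4.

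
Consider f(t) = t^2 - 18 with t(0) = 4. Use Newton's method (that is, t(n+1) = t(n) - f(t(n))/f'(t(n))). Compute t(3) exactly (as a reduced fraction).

f'(t) = 2t.
f(4) = -2, f'(4) = 8, so t(1) = 4 - (-2)/8 = 17/4.
f(17/4) = 1/16, f'(17/4) = 17/2, so t(2) = (17/4) - (1/16)/(17/2) = 577/136.
f(577/136) = 1/18496, f'(577/136) = 577/68, so t(3) = (577/136) - (1/18496)/(577/68) = 665857/156944.

665857/156944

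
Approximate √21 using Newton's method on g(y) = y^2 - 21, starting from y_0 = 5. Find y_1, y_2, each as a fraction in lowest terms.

g'(y) = 2y.
g(5) = 4, g'(5) = 10, so y_1 = 5 - 4/10 = 23/5.
g(23/5) = 4/25, g'(23/5) = 46/5, so y_2 = (23/5) - (4/25)/(46/5) = 527/115.

y_1 = 23/5, y_2 = 527/115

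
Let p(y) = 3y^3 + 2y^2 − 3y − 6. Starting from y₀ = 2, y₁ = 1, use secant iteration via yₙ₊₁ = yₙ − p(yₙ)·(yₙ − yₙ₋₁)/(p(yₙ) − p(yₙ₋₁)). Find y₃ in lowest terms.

p(2) = 20, p(1) = −4. y₂ = 1 − (−4)·(1 − 2)/((−4) − 20) = 7/6.
p(1) = −4, p(7/6) = −145/72. y₃ = (7/6) − (−145/72)·((7/6) − 1)/((−145/72) − (−4)) = 191/143.

191/143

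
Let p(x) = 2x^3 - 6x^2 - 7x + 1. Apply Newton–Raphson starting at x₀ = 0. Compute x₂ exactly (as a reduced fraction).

p'(x) = 6x^2 - 12x - 7.
p(0) = 1, p'(0) = -7, so x₁ = 0 - 1/(-7) = 1/7.
p(1/7) = -40/343, p'(1/7) = -421/49, so x₂ = (1/7) - (-40/343)/(-421/49) = 381/2947.

381/2947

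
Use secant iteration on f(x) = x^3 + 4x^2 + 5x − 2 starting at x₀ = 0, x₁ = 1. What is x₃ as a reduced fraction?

f(0) = −2, f(1) = 8. x₂ = 1 − 8·(1 − 0)/(8 − (−2)) = 1/5.
f(1) = 8, f(1/5) = −104/125. x₃ = (1/5) − (−104/125)·((1/5) − 1)/((−104/125) − 8) = 19/69.

19/69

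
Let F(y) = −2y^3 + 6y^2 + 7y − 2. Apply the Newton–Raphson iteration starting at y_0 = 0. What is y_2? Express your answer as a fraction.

F'(y) = −6y^2 + 12y + 7.
F(0) = −2, F'(0) = 7, so y_1 = 0 − (−2)/7 = 2/7.
F(2/7) = 152/343, F'(2/7) = 487/49, so y_2 = (2/7) − (152/343)/(487/49) = 822/3409.

822/3409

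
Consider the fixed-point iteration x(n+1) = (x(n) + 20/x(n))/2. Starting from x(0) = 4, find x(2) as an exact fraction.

x(1) = (4 + 20/4)/2 = 9/2.
x(2) = (9/2 + 20/(9/2))/2 = 161/36.

161/36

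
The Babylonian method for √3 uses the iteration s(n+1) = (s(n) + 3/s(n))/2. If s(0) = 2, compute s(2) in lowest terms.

97/56

s(1) = (2 + 3/2)/2 = 7/4.
s(2) = (7/4 + 3/(7/4))/2 = 97/56.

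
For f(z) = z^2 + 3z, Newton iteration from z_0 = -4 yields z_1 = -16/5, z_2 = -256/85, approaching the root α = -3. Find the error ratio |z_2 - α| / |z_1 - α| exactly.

z_1 - α = -16/5 - (-3) = -16/5 + 3 = -1/5, so |z_1 - α| = 1/5.
z_2 - α = -256/85 - (-3) = -256/85 + 3 = -1/85, so |z_2 - α| = 1/85.
Ratio = (1/85) / (1/5) = 1/17.

1/17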